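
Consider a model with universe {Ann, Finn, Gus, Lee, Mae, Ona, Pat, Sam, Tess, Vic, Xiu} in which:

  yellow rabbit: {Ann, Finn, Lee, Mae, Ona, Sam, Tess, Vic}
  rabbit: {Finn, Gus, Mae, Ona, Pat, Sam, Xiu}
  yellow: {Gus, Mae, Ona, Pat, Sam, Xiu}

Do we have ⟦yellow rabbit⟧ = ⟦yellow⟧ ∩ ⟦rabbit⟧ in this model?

⟦yellow⟧ ∩ ⟦rabbit⟧ = {Gus, Mae, Ona, Pat, Sam, Xiu} ∩ {Finn, Gus, Mae, Ona, Pat, Sam, Xiu} = {Gus, Mae, Ona, Pat, Sam, Xiu}
Observed ⟦yellow rabbit⟧ = {Ann, Finn, Lee, Mae, Ona, Sam, Tess, Vic}.
These differ, so the modifier is not intersective in this model.

no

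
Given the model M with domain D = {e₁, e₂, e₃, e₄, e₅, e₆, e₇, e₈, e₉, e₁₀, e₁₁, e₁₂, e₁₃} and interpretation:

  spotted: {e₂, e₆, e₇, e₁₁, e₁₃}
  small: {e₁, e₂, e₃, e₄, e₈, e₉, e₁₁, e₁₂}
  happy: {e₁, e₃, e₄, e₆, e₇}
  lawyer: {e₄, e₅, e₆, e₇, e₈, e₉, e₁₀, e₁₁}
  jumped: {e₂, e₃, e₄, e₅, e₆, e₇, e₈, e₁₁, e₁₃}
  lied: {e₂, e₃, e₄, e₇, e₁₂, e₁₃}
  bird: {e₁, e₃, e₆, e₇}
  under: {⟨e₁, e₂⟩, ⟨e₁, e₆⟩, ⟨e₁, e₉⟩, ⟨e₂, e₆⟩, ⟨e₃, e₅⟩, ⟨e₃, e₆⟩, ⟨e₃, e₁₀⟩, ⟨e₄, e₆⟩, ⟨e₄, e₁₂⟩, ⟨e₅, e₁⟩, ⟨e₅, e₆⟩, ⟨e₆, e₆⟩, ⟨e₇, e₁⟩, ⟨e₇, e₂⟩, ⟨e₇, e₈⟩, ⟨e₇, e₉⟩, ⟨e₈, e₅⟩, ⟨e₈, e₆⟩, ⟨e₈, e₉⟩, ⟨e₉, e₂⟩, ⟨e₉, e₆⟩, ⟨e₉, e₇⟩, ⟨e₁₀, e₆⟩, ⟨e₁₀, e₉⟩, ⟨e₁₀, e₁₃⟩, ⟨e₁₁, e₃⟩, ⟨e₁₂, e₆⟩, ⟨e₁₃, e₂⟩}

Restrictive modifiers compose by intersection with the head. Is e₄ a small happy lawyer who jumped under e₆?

yes

⟦who jumped⟧ = ⟦jumped⟧ = {e₂, e₃, e₄, e₅, e₆, e₇, e₈, e₁₁, e₁₃}
⟦under e₆⟧ = {x : ⟨x, e₆⟩ ∈ ⟦under⟧} = {e₁, e₂, e₃, e₄, e₅, e₆, e₈, e₉, e₁₀, e₁₂}
⟦lawyer⟧ = {e₄, e₅, e₆, e₇, e₈, e₉, e₁₀, e₁₁}
… ∩ ⟦who jumped⟧ = {e₄, e₅, e₆, e₇, e₈, e₉, e₁₀, e₁₁} ∩ {e₂, e₃, e₄, e₅, e₆, e₇, e₈, e₁₁, e₁₃} = {e₄, e₅, e₆, e₇, e₈, e₁₁}
… ∩ ⟦under e₆⟧ = {e₄, e₅, e₆, e₇, e₈, e₁₁} ∩ {e₁, e₂, e₃, e₄, e₅, e₆, e₈, e₉, e₁₀, e₁₂} = {e₄, e₅, e₆, e₈}
… ∩ ⟦small⟧ = {e₄, e₅, e₆, e₈} ∩ {e₁, e₂, e₃, e₄, e₈, e₉, e₁₁, e₁₂} = {e₄, e₈}
… ∩ ⟦happy⟧ = {e₄, e₈} ∩ {e₁, e₃, e₄, e₆, e₇} = {e₄}
⟦small happy lawyer who jumped under e₆⟧ = {e₄}; e₄ ∈ this set.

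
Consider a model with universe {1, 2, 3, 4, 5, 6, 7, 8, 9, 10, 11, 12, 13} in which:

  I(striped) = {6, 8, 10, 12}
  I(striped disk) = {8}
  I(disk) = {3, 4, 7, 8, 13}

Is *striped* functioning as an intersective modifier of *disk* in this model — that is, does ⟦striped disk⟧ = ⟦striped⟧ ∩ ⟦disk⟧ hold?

yes

⟦striped⟧ ∩ ⟦disk⟧ = {6, 8, 10, 12} ∩ {3, 4, 7, 8, 13} = {8}
Observed ⟦striped disk⟧ = {8}.
These coincide, so the modifier is intersective here.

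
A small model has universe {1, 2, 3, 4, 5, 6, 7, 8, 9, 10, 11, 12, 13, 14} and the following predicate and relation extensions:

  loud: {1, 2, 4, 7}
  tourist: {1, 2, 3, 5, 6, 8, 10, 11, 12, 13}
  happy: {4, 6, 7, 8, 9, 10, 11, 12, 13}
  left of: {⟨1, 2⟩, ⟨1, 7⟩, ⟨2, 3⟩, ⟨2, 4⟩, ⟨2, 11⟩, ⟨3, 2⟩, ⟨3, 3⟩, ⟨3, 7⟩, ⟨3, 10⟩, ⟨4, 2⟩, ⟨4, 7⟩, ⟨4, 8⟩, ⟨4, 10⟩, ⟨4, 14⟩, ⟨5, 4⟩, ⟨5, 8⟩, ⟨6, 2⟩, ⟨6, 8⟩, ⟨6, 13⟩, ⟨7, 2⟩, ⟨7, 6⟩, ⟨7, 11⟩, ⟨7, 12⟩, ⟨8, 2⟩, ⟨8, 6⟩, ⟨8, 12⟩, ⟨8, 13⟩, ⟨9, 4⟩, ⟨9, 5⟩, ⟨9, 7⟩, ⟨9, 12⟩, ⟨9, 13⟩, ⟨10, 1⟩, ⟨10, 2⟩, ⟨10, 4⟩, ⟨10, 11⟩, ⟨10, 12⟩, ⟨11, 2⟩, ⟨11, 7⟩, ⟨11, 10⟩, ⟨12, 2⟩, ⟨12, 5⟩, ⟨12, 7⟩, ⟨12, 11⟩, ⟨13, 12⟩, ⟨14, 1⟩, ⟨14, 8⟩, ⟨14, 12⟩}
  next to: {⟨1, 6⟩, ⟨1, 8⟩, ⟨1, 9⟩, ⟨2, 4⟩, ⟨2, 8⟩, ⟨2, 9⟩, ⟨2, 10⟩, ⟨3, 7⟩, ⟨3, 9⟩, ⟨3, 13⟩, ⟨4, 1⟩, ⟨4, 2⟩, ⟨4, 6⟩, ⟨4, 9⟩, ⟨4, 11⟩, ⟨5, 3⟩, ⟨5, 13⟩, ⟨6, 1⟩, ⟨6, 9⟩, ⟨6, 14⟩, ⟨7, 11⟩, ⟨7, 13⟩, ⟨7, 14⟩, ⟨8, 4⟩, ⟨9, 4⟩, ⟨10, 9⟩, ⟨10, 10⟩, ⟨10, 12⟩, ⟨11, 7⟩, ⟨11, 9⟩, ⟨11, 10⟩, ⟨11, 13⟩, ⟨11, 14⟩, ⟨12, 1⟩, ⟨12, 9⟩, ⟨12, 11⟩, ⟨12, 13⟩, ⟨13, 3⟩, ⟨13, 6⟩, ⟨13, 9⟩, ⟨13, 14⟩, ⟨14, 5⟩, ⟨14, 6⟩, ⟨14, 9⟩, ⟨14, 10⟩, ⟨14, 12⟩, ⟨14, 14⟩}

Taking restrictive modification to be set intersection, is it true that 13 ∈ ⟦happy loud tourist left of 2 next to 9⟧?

⟦left of 2⟧ = {x : ⟨x, 2⟩ ∈ ⟦left of⟧} = {1, 3, 4, 6, 7, 8, 10, 11, 12}
⟦next to 9⟧ = {x : ⟨x, 9⟩ ∈ ⟦next to⟧} = {1, 2, 3, 4, 6, 10, 11, 12, 13, 14}
⟦tourist⟧ = {1, 2, 3, 5, 6, 8, 10, 11, 12, 13}
… ∩ ⟦left of 2⟧ = {1, 2, 3, 5, 6, 8, 10, 11, 12, 13} ∩ {1, 3, 4, 6, 7, 8, 10, 11, 12} = {1, 3, 6, 8, 10, 11, 12}
… ∩ ⟦next to 9⟧ = {1, 3, 6, 8, 10, 11, 12} ∩ {1, 2, 3, 4, 6, 10, 11, 12, 13, 14} = {1, 3, 6, 10, 11, 12}
… ∩ ⟦happy⟧ = {1, 3, 6, 10, 11, 12} ∩ {4, 6, 7, 8, 9, 10, 11, 12, 13} = {6, 10, 11, 12}
… ∩ ⟦loud⟧ = {6, 10, 11, 12} ∩ {1, 2, 4, 7} = ∅
⟦happy loud tourist left of 2 next to 9⟧ = ∅; 13 ∉ this set.

no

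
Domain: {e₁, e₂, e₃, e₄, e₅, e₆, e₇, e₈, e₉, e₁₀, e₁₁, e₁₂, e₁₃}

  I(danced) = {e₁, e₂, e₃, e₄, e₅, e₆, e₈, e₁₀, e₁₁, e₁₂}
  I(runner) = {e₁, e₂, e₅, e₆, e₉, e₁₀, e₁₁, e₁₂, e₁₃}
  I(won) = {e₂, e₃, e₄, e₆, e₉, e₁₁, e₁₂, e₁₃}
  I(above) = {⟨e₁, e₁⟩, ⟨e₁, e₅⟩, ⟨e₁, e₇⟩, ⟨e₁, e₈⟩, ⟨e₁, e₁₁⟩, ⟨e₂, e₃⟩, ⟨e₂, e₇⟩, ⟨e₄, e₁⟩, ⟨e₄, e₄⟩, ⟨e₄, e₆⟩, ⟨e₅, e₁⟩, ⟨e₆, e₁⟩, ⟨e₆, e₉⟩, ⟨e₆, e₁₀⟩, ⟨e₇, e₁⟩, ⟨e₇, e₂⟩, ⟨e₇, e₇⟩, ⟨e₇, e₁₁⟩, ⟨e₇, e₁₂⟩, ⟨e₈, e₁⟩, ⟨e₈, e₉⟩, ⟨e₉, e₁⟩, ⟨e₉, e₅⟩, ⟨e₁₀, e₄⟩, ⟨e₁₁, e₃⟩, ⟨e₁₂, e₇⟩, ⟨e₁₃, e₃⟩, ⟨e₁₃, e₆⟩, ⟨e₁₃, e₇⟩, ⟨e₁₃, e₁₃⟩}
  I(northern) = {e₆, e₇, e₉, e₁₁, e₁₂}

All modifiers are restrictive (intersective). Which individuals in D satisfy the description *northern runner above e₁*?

{e₆, e₉}

⟦above e₁⟧ = {x : ⟨x, e₁⟩ ∈ ⟦above⟧} = {e₁, e₄, e₅, e₆, e₇, e₈, e₉}
⟦runner⟧ = {e₁, e₂, e₅, e₆, e₉, e₁₀, e₁₁, e₁₂, e₁₃}
… ∩ ⟦above e₁⟧ = {e₁, e₂, e₅, e₆, e₉, e₁₀, e₁₁, e₁₂, e₁₃} ∩ {e₁, e₄, e₅, e₆, e₇, e₈, e₉} = {e₁, e₅, e₆, e₉}
… ∩ ⟦northern⟧ = {e₁, e₅, e₆, e₉} ∩ {e₆, e₇, e₉, e₁₁, e₁₂} = {e₆, e₉}
So ⟦northern runner above e₁⟧ = {e₆, e₉}.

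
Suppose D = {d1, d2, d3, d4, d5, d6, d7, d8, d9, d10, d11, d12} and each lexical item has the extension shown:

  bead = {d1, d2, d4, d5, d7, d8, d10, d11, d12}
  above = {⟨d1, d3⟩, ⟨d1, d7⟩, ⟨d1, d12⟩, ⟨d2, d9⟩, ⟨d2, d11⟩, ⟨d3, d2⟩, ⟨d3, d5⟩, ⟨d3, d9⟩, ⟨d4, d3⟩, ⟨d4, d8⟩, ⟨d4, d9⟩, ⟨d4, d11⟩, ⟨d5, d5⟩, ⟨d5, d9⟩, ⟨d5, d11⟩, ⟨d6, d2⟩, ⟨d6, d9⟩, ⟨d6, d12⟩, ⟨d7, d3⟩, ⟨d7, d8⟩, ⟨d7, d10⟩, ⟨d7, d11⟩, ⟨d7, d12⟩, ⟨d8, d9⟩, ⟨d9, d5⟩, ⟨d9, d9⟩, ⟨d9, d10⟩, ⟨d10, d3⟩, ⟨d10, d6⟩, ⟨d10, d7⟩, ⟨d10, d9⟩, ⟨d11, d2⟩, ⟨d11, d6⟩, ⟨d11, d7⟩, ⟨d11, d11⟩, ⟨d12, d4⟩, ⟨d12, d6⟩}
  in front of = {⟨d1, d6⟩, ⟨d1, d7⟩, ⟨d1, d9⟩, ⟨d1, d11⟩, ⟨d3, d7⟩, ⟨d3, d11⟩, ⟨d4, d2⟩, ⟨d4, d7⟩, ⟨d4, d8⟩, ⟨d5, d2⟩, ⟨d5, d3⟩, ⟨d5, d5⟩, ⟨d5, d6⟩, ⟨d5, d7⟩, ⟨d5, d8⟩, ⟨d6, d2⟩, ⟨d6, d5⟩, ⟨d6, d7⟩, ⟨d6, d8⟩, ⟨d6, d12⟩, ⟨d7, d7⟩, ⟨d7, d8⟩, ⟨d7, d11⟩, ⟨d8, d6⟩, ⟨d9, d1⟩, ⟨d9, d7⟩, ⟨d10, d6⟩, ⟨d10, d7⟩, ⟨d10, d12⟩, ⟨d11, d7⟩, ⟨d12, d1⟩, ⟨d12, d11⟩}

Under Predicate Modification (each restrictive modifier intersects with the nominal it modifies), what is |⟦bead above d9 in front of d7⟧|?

3

⟦above d9⟧ = {x : ⟨x, d9⟩ ∈ ⟦above⟧} = {d2, d3, d4, d5, d6, d8, d9, d10}
⟦in front of d7⟧ = {x : ⟨x, d7⟩ ∈ ⟦in front of⟧} = {d1, d3, d4, d5, d6, d7, d9, d10, d11}
⟦bead⟧ = {d1, d2, d4, d5, d7, d8, d10, d11, d12}
… ∩ ⟦above d9⟧ = {d1, d2, d4, d5, d7, d8, d10, d11, d12} ∩ {d2, d3, d4, d5, d6, d8, d9, d10} = {d2, d4, d5, d8, d10}
… ∩ ⟦in front of d7⟧ = {d2, d4, d5, d8, d10} ∩ {d1, d3, d4, d5, d6, d7, d9, d10, d11} = {d4, d5, d10}
⟦bead above d9 in front of d7⟧ = {d4, d5, d10}, so the cardinality is 3.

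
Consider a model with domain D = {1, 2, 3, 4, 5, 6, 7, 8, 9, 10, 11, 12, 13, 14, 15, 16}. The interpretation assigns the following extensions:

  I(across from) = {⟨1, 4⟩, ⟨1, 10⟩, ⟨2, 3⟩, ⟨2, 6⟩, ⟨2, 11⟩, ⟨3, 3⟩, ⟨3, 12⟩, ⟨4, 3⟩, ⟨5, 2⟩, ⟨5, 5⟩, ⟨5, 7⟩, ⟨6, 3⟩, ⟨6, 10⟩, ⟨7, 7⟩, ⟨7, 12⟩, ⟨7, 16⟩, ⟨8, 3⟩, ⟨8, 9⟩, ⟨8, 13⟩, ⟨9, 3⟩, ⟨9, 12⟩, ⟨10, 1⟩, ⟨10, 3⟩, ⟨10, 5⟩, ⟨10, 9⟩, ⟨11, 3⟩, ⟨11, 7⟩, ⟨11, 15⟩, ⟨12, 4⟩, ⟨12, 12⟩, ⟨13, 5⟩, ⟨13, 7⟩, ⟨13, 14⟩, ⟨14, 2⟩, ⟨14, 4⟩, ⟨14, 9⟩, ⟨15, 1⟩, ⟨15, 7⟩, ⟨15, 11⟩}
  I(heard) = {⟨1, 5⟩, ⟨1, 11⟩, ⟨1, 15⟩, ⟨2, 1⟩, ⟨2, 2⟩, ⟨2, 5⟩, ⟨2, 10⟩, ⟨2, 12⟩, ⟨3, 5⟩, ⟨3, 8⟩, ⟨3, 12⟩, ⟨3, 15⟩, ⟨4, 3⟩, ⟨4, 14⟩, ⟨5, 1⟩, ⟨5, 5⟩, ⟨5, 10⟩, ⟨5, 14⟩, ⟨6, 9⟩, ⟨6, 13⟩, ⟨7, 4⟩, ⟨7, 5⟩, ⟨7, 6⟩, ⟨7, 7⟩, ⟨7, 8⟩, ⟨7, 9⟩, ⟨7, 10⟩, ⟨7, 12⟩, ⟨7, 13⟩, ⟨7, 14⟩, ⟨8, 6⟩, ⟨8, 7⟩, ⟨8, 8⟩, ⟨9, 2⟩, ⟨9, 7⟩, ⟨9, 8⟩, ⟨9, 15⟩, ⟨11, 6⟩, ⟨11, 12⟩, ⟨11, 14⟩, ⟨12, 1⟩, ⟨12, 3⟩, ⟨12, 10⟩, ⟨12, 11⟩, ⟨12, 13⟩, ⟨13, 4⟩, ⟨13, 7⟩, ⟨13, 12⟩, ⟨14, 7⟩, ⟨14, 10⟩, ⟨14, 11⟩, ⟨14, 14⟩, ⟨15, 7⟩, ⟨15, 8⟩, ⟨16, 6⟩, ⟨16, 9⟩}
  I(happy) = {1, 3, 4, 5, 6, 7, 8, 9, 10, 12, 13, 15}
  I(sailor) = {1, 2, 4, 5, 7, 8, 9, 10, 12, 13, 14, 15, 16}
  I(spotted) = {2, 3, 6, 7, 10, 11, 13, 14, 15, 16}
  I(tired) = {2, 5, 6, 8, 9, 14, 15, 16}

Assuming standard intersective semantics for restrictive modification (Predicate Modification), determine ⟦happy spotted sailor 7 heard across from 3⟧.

{10}

⟦7 heard⟧ = {x : ⟨7, x⟩ ∈ ⟦heard⟧} = {4, 5, 6, 7, 8, 9, 10, 12, 13, 14}
⟦across from 3⟧ = {x : ⟨x, 3⟩ ∈ ⟦across from⟧} = {2, 3, 4, 6, 8, 9, 10, 11}
⟦sailor⟧ = {1, 2, 4, 5, 7, 8, 9, 10, 12, 13, 14, 15, 16}
… ∩ ⟦7 heard⟧ = {1, 2, 4, 5, 7, 8, 9, 10, 12, 13, 14, 15, 16} ∩ {4, 5, 6, 7, 8, 9, 10, 12, 13, 14} = {4, 5, 7, 8, 9, 10, 12, 13, 14}
… ∩ ⟦across from 3⟧ = {4, 5, 7, 8, 9, 10, 12, 13, 14} ∩ {2, 3, 4, 6, 8, 9, 10, 11} = {4, 8, 9, 10}
… ∩ ⟦happy⟧ = {4, 8, 9, 10} ∩ {1, 3, 4, 5, 6, 7, 8, 9, 10, 12, 13, 15} = {4, 8, 9, 10}
… ∩ ⟦spotted⟧ = {4, 8, 9, 10} ∩ {2, 3, 6, 7, 10, 11, 13, 14, 15, 16} = {10}
So ⟦happy spotted sailor 7 heard across from 3⟧ = {10}.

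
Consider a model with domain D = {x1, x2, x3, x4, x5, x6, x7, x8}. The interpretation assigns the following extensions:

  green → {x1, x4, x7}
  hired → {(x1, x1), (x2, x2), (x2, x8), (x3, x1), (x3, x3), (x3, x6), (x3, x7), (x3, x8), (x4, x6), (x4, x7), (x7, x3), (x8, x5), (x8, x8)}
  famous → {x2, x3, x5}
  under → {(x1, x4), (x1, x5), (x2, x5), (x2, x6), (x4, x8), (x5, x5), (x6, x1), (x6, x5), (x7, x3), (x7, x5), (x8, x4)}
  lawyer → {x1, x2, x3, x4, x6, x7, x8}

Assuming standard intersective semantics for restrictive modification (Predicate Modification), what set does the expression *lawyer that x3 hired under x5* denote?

{x1, x6, x7}

⟦that x3 hired⟧ = {x : ⟨x3, x⟩ ∈ ⟦hired⟧} = {x1, x3, x6, x7, x8}
⟦under x5⟧ = {x : ⟨x, x5⟩ ∈ ⟦under⟧} = {x1, x2, x5, x6, x7}
⟦lawyer⟧ = {x1, x2, x3, x4, x6, x7, x8}
… ∩ ⟦that x3 hired⟧ = {x1, x2, x3, x4, x6, x7, x8} ∩ {x1, x3, x6, x7, x8} = {x1, x3, x6, x7, x8}
… ∩ ⟦under x5⟧ = {x1, x3, x6, x7, x8} ∩ {x1, x2, x5, x6, x7} = {x1, x6, x7}
So ⟦lawyer that x3 hired under x5⟧ = {x1, x6, x7}.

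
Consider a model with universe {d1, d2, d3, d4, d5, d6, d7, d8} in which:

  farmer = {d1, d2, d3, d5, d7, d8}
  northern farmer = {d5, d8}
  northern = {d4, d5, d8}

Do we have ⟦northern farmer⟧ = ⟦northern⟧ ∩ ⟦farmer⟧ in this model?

⟦northern⟧ ∩ ⟦farmer⟧ = {d4, d5, d8} ∩ {d1, d2, d3, d5, d7, d8} = {d5, d8}
Observed ⟦northern farmer⟧ = {d5, d8}.
These coincide, so the modifier is intersective here.

yes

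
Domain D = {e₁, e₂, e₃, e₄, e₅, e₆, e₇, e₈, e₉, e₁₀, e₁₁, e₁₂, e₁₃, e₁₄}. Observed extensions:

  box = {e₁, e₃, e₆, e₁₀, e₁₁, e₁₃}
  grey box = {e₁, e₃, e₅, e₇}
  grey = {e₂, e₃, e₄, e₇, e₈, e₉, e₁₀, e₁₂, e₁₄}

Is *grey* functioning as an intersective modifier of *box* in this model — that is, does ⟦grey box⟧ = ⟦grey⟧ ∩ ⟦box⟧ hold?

⟦grey⟧ ∩ ⟦box⟧ = {e₂, e₃, e₄, e₇, e₈, e₉, e₁₀, e₁₂, e₁₄} ∩ {e₁, e₃, e₆, e₁₀, e₁₁, e₁₃} = {e₃, e₁₀}
Observed ⟦grey box⟧ = {e₁, e₃, e₅, e₇}.
These differ, so the modifier is not intersective in this model.

no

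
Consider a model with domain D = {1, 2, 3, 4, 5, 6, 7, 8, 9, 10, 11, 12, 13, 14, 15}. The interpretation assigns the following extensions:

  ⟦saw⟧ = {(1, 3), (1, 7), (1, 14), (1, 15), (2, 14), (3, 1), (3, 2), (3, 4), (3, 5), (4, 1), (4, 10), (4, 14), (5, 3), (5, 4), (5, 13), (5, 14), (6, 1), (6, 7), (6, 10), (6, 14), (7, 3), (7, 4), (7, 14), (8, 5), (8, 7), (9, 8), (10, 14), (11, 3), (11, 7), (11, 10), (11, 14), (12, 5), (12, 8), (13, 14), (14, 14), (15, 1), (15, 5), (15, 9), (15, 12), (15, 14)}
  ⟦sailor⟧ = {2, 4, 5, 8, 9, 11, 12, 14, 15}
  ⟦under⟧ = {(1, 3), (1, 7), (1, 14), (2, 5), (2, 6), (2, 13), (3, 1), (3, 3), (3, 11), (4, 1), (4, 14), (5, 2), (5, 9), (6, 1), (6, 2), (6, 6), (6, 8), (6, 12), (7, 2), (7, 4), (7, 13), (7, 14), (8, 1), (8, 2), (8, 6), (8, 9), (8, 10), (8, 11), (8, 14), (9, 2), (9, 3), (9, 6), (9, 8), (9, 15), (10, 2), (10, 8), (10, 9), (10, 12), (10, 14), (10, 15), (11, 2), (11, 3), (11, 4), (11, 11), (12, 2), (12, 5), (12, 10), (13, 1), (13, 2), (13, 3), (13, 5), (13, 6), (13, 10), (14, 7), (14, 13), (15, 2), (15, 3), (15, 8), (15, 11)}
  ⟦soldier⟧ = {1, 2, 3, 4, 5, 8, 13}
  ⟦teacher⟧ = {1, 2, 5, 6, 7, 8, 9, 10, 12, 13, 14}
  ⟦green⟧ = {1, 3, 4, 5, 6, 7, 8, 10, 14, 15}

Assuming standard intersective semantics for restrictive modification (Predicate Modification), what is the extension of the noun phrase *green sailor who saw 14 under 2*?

⟦who saw 14⟧ = {x : ⟨x, 14⟩ ∈ ⟦saw⟧} = {1, 2, 4, 5, 6, 7, 10, 11, 13, 14, 15}
⟦under 2⟧ = {x : ⟨x, 2⟩ ∈ ⟦under⟧} = {5, 6, 7, 8, 9, 10, 11, 12, 13, 15}
⟦sailor⟧ = {2, 4, 5, 8, 9, 11, 12, 14, 15}
… ∩ ⟦who saw 14⟧ = {2, 4, 5, 8, 9, 11, 12, 14, 15} ∩ {1, 2, 4, 5, 6, 7, 10, 11, 13, 14, 15} = {2, 4, 5, 11, 14, 15}
… ∩ ⟦under 2⟧ = {2, 4, 5, 11, 14, 15} ∩ {5, 6, 7, 8, 9, 10, 11, 12, 13, 15} = {5, 11, 15}
… ∩ ⟦green⟧ = {5, 11, 15} ∩ {1, 3, 4, 5, 6, 7, 8, 10, 14, 15} = {5, 15}
So ⟦green sailor who saw 14 under 2⟧ = {5, 15}.

{5, 15}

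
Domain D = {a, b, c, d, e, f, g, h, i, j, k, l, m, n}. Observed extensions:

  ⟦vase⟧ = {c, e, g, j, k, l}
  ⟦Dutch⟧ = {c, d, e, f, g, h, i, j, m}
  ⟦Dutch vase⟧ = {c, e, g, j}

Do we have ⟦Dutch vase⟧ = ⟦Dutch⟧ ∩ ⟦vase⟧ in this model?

⟦Dutch⟧ ∩ ⟦vase⟧ = {c, d, e, f, g, h, i, j, m} ∩ {c, e, g, j, k, l} = {c, e, g, j}
Observed ⟦Dutch vase⟧ = {c, e, g, j}.
These coincide, so the modifier is intersective here.

yes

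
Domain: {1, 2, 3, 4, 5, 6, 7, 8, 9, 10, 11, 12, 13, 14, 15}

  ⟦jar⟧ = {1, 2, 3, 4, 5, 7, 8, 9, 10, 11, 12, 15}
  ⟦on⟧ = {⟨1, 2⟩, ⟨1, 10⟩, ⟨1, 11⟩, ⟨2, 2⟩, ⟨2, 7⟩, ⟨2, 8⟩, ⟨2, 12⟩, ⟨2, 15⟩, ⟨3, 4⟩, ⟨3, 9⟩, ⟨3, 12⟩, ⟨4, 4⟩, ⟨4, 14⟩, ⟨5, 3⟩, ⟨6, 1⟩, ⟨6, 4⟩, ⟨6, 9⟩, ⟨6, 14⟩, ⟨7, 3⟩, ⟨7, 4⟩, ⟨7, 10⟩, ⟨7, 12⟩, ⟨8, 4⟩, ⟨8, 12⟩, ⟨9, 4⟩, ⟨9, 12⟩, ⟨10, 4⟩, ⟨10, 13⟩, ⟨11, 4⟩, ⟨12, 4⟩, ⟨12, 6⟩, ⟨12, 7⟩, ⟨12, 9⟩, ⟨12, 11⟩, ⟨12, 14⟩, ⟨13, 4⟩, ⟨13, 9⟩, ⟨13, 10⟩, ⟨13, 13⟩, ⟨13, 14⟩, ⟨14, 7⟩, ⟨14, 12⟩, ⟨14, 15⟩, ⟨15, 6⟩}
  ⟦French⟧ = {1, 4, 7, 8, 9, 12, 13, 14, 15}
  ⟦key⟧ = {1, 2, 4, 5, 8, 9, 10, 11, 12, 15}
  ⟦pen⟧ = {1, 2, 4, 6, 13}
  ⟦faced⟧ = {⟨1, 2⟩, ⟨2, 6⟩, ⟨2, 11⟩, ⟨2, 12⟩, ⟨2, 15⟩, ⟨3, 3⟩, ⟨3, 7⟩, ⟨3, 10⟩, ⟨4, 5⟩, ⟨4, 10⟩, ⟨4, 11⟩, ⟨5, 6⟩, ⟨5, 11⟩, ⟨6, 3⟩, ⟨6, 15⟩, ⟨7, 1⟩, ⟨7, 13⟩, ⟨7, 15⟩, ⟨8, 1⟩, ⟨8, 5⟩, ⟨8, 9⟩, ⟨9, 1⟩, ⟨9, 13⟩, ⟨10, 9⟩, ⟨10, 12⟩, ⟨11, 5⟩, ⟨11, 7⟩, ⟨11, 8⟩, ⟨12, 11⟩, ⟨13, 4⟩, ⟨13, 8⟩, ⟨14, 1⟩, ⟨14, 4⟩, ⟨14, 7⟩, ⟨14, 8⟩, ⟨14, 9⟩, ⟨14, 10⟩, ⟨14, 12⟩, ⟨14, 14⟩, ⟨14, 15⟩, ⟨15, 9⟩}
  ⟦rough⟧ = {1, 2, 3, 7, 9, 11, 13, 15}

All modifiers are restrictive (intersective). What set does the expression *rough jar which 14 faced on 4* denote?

{7, 9}

⟦which 14 faced⟧ = {x : ⟨14, x⟩ ∈ ⟦faced⟧} = {1, 4, 7, 8, 9, 10, 12, 14, 15}
⟦on 4⟧ = {x : ⟨x, 4⟩ ∈ ⟦on⟧} = {3, 4, 6, 7, 8, 9, 10, 11, 12, 13}
⟦jar⟧ = {1, 2, 3, 4, 5, 7, 8, 9, 10, 11, 12, 15}
… ∩ ⟦which 14 faced⟧ = {1, 2, 3, 4, 5, 7, 8, 9, 10, 11, 12, 15} ∩ {1, 4, 7, 8, 9, 10, 12, 14, 15} = {1, 4, 7, 8, 9, 10, 12, 15}
… ∩ ⟦on 4⟧ = {1, 4, 7, 8, 9, 10, 12, 15} ∩ {3, 4, 6, 7, 8, 9, 10, 11, 12, 13} = {4, 7, 8, 9, 10, 12}
… ∩ ⟦rough⟧ = {4, 7, 8, 9, 10, 12} ∩ {1, 2, 3, 7, 9, 11, 13, 15} = {7, 9}
So ⟦rough jar which 14 faced on 4⟧ = {7, 9}.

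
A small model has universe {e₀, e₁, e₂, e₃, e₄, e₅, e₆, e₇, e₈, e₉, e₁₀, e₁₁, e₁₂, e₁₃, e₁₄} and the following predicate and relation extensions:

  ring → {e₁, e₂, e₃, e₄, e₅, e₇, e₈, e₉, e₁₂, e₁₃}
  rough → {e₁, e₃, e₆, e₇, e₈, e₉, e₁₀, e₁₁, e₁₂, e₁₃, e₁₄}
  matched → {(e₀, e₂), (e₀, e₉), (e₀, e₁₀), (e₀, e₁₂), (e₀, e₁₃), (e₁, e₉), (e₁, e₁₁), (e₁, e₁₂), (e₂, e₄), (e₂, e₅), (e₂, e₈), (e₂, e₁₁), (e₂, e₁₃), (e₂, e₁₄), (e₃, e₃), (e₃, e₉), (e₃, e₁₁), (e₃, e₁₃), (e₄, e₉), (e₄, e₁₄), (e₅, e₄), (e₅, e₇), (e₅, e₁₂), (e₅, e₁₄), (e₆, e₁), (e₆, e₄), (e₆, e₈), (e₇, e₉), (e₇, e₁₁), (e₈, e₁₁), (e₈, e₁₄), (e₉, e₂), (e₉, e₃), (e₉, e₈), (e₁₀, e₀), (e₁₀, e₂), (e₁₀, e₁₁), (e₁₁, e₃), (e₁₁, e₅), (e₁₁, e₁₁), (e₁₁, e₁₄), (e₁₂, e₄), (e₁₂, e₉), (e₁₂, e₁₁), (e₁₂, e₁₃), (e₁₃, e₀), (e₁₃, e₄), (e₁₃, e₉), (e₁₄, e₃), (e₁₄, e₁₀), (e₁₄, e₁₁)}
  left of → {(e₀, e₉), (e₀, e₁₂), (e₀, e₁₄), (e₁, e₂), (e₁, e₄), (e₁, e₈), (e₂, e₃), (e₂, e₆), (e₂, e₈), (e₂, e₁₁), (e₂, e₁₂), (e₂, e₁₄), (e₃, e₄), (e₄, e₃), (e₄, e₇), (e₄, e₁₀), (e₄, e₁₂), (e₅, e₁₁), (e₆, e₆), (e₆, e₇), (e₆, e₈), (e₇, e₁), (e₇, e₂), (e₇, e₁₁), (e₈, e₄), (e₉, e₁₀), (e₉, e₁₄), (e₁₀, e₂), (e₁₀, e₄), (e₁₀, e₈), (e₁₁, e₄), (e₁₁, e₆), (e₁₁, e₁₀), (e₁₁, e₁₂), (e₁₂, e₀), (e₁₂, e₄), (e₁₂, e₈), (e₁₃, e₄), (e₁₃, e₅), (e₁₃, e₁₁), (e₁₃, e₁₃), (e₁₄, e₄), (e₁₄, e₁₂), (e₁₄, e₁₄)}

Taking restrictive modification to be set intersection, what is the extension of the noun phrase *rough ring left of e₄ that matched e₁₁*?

⟦left of e₄⟧ = {x : ⟨x, e₄⟩ ∈ ⟦left of⟧} = {e₁, e₃, e₈, e₁₀, e₁₁, e₁₂, e₁₃, e₁₄}
⟦that matched e₁₁⟧ = {x : ⟨x, e₁₁⟩ ∈ ⟦matched⟧} = {e₁, e₂, e₃, e₇, e₈, e₁₀, e₁₁, e₁₂, e₁₄}
⟦ring⟧ = {e₁, e₂, e₃, e₄, e₅, e₇, e₈, e₉, e₁₂, e₁₃}
… ∩ ⟦left of e₄⟧ = {e₁, e₂, e₃, e₄, e₅, e₇, e₈, e₉, e₁₂, e₁₃} ∩ {e₁, e₃, e₈, e₁₀, e₁₁, e₁₂, e₁₃, e₁₄} = {e₁, e₃, e₈, e₁₂, e₁₃}
… ∩ ⟦that matched e₁₁⟧ = {e₁, e₃, e₈, e₁₂, e₁₃} ∩ {e₁, e₂, e₃, e₇, e₈, e₁₀, e₁₁, e₁₂, e₁₄} = {e₁, e₃, e₈, e₁₂}
… ∩ ⟦rough⟧ = {e₁, e₃, e₈, e₁₂} ∩ {e₁, e₃, e₆, e₇, e₈, e₉, e₁₀, e₁₁, e₁₂, e₁₃, e₁₄} = {e₁, e₃, e₈, e₁₂}
So ⟦rough ring left of e₄ that matched e₁₁⟧ = {e₁, e₃, e₈, e₁₂}.

{e₁, e₃, e₈, e₁₂}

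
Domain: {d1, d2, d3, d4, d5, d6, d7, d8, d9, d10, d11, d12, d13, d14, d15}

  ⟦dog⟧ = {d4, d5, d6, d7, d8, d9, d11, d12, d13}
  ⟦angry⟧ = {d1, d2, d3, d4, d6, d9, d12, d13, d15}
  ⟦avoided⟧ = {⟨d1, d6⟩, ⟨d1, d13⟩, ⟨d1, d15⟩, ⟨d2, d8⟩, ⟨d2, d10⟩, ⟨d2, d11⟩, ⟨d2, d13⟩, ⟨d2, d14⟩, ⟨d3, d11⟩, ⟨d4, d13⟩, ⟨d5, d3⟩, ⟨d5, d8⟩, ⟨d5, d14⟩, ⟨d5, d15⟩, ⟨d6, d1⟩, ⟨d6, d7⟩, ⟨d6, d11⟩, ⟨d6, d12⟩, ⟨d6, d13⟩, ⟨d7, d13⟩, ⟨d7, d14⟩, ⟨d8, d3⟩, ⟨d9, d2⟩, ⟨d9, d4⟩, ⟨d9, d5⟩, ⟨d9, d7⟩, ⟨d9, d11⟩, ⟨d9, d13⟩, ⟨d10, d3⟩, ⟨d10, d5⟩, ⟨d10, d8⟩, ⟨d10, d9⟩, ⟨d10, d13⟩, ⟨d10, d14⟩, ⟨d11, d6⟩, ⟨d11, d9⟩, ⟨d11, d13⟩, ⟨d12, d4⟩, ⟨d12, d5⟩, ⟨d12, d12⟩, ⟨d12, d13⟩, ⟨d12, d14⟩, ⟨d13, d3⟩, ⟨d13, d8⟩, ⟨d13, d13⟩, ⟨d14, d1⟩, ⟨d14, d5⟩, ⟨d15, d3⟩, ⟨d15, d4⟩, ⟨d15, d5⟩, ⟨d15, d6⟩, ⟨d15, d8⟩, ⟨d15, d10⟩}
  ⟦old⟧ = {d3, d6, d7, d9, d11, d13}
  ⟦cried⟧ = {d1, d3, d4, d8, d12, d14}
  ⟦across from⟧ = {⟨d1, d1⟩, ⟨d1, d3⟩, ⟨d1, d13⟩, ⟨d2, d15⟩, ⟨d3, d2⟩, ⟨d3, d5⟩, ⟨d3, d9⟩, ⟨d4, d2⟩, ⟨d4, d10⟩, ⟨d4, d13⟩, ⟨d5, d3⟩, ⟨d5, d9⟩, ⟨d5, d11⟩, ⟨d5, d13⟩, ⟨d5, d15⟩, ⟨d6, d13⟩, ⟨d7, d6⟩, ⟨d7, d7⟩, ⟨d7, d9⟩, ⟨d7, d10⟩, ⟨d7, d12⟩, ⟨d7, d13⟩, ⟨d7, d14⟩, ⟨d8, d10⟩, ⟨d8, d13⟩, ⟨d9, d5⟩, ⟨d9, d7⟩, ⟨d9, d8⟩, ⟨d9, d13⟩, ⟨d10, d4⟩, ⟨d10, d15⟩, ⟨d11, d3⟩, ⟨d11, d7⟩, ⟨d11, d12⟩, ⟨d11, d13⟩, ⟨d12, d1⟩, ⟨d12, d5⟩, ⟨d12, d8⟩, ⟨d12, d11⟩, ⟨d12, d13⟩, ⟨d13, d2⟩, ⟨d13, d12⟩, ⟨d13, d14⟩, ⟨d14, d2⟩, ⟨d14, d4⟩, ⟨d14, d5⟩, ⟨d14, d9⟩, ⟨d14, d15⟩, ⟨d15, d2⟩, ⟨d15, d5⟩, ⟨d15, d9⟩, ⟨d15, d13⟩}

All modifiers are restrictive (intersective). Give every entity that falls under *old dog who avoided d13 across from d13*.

{d6, d7, d9, d11}

⟦who avoided d13⟧ = {x : ⟨x, d13⟩ ∈ ⟦avoided⟧} = {d1, d2, d4, d6, d7, d9, d10, d11, d12, d13}
⟦across from d13⟧ = {x : ⟨x, d13⟩ ∈ ⟦across from⟧} = {d1, d4, d5, d6, d7, d8, d9, d11, d12, d15}
⟦dog⟧ = {d4, d5, d6, d7, d8, d9, d11, d12, d13}
… ∩ ⟦who avoided d13⟧ = {d4, d5, d6, d7, d8, d9, d11, d12, d13} ∩ {d1, d2, d4, d6, d7, d9, d10, d11, d12, d13} = {d4, d6, d7, d9, d11, d12, d13}
… ∩ ⟦across from d13⟧ = {d4, d6, d7, d9, d11, d12, d13} ∩ {d1, d4, d5, d6, d7, d8, d9, d11, d12, d15} = {d4, d6, d7, d9, d11, d12}
… ∩ ⟦old⟧ = {d4, d6, d7, d9, d11, d12} ∩ {d3, d6, d7, d9, d11, d13} = {d6, d7, d9, d11}
So ⟦old dog who avoided d13 across from d13⟧ = {d6, d7, d9, d11}.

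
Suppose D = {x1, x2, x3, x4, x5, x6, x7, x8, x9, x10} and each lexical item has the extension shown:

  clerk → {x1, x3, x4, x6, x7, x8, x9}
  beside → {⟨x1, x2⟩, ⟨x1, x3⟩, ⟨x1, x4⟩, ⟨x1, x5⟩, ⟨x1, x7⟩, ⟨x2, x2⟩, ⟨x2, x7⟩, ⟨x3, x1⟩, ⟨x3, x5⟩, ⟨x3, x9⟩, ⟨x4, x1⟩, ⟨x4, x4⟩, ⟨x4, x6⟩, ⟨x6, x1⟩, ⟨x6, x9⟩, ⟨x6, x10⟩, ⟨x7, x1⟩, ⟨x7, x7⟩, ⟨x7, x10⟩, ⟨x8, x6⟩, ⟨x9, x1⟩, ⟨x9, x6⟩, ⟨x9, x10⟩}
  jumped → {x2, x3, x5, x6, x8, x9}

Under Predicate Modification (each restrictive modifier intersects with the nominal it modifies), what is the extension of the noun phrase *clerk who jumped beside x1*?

{x3, x6, x9}

⟦who jumped⟧ = ⟦jumped⟧ = {x2, x3, x5, x6, x8, x9}
⟦beside x1⟧ = {x : ⟨x, x1⟩ ∈ ⟦beside⟧} = {x3, x4, x6, x7, x9}
⟦clerk⟧ = {x1, x3, x4, x6, x7, x8, x9}
… ∩ ⟦who jumped⟧ = {x1, x3, x4, x6, x7, x8, x9} ∩ {x2, x3, x5, x6, x8, x9} = {x3, x6, x8, x9}
… ∩ ⟦beside x1⟧ = {x3, x6, x8, x9} ∩ {x3, x4, x6, x7, x9} = {x3, x6, x9}
So ⟦clerk who jumped beside x1⟧ = {x3, x6, x9}.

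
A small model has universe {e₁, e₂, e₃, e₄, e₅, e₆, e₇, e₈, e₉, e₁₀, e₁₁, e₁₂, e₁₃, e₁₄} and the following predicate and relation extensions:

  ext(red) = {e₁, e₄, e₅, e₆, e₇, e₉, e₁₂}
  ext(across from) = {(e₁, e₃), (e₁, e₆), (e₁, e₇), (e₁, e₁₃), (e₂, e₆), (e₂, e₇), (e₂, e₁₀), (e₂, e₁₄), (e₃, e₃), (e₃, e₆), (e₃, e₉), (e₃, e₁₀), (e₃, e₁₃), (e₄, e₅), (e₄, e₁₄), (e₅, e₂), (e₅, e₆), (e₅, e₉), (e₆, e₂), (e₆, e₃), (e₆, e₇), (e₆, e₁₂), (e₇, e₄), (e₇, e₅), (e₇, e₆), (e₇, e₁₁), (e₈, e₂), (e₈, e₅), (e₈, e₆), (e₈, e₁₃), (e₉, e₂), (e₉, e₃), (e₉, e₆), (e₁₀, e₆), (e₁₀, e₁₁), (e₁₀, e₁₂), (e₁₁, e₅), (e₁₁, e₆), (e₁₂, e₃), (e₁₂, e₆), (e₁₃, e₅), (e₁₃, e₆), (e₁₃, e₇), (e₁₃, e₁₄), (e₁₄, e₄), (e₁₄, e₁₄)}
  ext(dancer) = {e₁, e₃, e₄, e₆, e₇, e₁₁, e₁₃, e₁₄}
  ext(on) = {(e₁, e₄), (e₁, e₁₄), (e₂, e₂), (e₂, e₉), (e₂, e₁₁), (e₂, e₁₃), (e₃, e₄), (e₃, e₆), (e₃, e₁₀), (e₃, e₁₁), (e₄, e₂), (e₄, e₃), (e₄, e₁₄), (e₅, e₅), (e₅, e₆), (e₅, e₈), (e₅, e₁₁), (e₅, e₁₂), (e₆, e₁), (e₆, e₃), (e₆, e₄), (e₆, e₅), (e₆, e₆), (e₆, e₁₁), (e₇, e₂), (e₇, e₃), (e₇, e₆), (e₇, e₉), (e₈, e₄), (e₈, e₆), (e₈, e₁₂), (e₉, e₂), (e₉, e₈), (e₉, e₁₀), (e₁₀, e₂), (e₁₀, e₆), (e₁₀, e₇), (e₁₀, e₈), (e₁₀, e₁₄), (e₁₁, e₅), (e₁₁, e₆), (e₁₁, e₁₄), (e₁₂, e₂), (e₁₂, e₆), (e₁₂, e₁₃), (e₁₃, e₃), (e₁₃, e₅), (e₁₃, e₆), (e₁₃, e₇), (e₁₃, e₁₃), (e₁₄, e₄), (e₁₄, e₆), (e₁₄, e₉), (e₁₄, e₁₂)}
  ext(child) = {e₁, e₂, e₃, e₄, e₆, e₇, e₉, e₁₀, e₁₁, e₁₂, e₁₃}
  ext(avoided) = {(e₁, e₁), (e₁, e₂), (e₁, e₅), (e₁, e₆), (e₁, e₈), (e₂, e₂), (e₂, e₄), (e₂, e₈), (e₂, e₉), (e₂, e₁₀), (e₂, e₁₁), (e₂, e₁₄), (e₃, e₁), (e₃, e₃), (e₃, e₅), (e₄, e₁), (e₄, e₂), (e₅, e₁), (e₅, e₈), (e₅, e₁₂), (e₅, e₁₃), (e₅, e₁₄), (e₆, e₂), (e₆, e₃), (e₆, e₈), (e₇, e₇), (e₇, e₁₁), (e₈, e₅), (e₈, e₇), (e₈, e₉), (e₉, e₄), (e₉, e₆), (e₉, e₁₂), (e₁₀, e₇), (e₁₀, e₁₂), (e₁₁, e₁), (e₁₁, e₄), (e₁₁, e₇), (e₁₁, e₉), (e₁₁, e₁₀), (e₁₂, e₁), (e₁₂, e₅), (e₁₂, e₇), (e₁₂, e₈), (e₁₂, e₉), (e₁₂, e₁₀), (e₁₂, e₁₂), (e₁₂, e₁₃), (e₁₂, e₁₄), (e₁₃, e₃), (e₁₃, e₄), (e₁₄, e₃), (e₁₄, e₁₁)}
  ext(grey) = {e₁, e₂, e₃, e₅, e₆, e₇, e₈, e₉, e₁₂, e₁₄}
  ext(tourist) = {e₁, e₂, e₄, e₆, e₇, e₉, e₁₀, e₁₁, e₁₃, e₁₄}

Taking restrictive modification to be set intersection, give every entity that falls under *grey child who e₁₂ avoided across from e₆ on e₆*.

⟦who e₁₂ avoided⟧ = {x : ⟨e₁₂, x⟩ ∈ ⟦avoided⟧} = {e₁, e₅, e₇, e₈, e₉, e₁₀, e₁₂, e₁₃, e₁₄}
⟦across from e₆⟧ = {x : ⟨x, e₆⟩ ∈ ⟦across from⟧} = {e₁, e₂, e₃, e₅, e₇, e₈, e₉, e₁₀, e₁₁, e₁₂, e₁₃}
⟦on e₆⟧ = {x : ⟨x, e₆⟩ ∈ ⟦on⟧} = {e₃, e₅, e₆, e₇, e₈, e₁₀, e₁₁, e₁₂, e₁₃, e₁₄}
⟦child⟧ = {e₁, e₂, e₃, e₄, e₆, e₇, e₉, e₁₀, e₁₁, e₁₂, e₁₃}
… ∩ ⟦who e₁₂ avoided⟧ = {e₁, e₂, e₃, e₄, e₆, e₇, e₉, e₁₀, e₁₁, e₁₂, e₁₃} ∩ {e₁, e₅, e₇, e₈, e₉, e₁₀, e₁₂, e₁₃, e₁₄} = {e₁, e₇, e₉, e₁₀, e₁₂, e₁₃}
… ∩ ⟦across from e₆⟧ = {e₁, e₇, e₉, e₁₀, e₁₂, e₁₃} ∩ {e₁, e₂, e₃, e₅, e₇, e₈, e₉, e₁₀, e₁₁, e₁₂, e₁₃} = {e₁, e₇, e₉, e₁₀, e₁₂, e₁₃}
… ∩ ⟦on e₆⟧ = {e₁, e₇, e₉, e₁₀, e₁₂, e₁₃} ∩ {e₃, e₅, e₆, e₇, e₈, e₁₀, e₁₁, e₁₂, e₁₃, e₁₄} = {e₇, e₁₀, e₁₂, e₁₃}
… ∩ ⟦grey⟧ = {e₇, e₁₀, e₁₂, e₁₃} ∩ {e₁, e₂, e₃, e₅, e₆, e₇, e₈, e₉, e₁₂, e₁₄} = {e₇, e₁₂}
So ⟦grey child who e₁₂ avoided across from e₆ on e₆⟧ = {e₇, e₁₂}.

{e₇, e₁₂}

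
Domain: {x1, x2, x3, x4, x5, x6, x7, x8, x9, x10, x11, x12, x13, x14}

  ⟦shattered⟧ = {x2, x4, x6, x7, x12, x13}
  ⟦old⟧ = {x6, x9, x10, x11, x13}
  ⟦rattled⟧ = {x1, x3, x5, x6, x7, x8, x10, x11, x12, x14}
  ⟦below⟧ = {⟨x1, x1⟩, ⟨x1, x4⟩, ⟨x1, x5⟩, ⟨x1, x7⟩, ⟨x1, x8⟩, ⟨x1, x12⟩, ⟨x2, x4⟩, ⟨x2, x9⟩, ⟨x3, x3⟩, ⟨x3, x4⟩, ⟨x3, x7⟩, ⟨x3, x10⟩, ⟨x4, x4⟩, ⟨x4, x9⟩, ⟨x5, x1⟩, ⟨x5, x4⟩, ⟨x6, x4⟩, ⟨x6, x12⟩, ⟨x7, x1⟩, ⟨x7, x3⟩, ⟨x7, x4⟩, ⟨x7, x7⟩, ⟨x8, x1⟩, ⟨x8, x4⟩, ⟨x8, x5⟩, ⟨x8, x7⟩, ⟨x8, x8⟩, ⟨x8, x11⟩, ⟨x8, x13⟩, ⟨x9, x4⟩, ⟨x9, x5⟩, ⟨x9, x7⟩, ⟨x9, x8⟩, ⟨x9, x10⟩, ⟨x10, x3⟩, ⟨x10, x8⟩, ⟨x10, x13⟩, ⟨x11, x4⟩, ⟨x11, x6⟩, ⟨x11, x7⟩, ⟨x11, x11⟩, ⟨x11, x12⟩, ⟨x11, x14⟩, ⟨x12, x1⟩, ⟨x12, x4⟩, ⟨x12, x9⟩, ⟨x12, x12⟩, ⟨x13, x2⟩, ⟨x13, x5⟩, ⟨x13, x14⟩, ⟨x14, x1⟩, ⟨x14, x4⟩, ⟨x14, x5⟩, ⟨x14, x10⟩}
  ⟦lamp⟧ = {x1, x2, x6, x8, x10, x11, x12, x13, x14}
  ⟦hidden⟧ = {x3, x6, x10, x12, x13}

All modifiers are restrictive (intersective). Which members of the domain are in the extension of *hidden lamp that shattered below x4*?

⟦that shattered⟧ = ⟦shattered⟧ = {x2, x4, x6, x7, x12, x13}
⟦below x4⟧ = {x : ⟨x, x4⟩ ∈ ⟦below⟧} = {x1, x2, x3, x4, x5, x6, x7, x8, x9, x11, x12, x14}
⟦lamp⟧ = {x1, x2, x6, x8, x10, x11, x12, x13, x14}
… ∩ ⟦that shattered⟧ = {x1, x2, x6, x8, x10, x11, x12, x13, x14} ∩ {x2, x4, x6, x7, x12, x13} = {x2, x6, x12, x13}
… ∩ ⟦below x4⟧ = {x2, x6, x12, x13} ∩ {x1, x2, x3, x4, x5, x6, x7, x8, x9, x11, x12, x14} = {x2, x6, x12}
… ∩ ⟦hidden⟧ = {x2, x6, x12} ∩ {x3, x6, x10, x12, x13} = {x6, x12}
So ⟦hidden lamp that shattered below x4⟧ = {x6, x12}.

{x6, x12}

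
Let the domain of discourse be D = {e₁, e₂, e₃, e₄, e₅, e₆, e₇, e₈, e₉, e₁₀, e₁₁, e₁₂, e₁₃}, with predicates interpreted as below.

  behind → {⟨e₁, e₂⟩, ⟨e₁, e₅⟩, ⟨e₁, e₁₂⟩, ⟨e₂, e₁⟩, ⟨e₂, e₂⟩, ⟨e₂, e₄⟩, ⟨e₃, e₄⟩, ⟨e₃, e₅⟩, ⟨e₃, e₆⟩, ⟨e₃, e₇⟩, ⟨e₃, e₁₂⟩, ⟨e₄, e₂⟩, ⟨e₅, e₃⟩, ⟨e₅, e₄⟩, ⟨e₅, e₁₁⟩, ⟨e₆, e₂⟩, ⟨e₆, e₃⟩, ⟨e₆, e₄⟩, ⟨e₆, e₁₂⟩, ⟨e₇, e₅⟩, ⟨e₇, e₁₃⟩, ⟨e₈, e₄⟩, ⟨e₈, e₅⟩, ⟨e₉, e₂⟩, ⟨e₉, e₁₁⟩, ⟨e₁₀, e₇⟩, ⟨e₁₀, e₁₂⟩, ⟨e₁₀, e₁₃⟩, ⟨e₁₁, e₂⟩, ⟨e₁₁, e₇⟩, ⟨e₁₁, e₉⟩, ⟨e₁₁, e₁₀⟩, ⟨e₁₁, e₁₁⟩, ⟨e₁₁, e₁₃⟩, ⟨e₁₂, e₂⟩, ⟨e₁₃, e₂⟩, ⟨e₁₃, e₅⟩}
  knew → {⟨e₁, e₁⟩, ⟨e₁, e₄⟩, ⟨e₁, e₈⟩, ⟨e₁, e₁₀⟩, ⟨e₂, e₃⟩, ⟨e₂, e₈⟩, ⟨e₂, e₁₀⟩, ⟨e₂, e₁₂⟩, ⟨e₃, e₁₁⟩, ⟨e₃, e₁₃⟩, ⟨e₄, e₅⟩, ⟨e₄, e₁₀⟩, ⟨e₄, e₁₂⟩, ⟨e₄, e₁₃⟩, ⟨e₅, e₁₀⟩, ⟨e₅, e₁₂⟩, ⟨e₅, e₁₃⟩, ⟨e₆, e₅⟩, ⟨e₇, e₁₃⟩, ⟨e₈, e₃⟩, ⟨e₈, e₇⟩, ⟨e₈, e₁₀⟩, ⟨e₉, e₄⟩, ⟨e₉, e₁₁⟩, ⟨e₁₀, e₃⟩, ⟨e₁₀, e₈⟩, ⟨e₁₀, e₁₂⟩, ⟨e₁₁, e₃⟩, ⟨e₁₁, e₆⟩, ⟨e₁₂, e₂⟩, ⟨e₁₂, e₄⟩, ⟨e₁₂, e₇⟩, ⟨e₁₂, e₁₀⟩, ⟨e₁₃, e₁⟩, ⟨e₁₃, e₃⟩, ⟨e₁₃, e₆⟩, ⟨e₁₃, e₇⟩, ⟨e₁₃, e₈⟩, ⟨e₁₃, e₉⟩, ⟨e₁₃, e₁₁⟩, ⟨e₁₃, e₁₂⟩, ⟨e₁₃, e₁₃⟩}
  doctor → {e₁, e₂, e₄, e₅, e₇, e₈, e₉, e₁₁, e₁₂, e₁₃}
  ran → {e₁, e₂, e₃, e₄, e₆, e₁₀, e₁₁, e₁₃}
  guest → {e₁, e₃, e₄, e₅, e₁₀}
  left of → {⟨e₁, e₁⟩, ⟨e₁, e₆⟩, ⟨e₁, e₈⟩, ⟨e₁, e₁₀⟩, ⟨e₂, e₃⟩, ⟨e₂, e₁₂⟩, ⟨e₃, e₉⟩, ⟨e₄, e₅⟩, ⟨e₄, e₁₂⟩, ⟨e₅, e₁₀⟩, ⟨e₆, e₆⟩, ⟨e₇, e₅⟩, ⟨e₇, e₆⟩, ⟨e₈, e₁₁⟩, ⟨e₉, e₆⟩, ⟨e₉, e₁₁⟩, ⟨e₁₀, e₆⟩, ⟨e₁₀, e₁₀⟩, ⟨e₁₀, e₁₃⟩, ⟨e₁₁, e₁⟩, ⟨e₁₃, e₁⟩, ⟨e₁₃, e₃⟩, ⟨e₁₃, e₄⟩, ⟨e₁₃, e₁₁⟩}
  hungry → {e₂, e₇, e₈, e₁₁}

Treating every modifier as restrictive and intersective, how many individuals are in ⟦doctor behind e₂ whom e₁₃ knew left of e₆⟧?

2

⟦behind e₂⟧ = {x : ⟨x, e₂⟩ ∈ ⟦behind⟧} = {e₁, e₂, e₄, e₆, e₉, e₁₁, e₁₂, e₁₃}
⟦whom e₁₃ knew⟧ = {x : ⟨e₁₃, x⟩ ∈ ⟦knew⟧} = {e₁, e₃, e₆, e₇, e₈, e₉, e₁₁, e₁₂, e₁₃}
⟦left of e₆⟧ = {x : ⟨x, e₆⟩ ∈ ⟦left of⟧} = {e₁, e₆, e₇, e₉, e₁₀}
⟦doctor⟧ = {e₁, e₂, e₄, e₅, e₇, e₈, e₉, e₁₁, e₁₂, e₁₃}
… ∩ ⟦behind e₂⟧ = {e₁, e₂, e₄, e₅, e₇, e₈, e₉, e₁₁, e₁₂, e₁₃} ∩ {e₁, e₂, e₄, e₆, e₉, e₁₁, e₁₂, e₁₃} = {e₁, e₂, e₄, e₉, e₁₁, e₁₂, e₁₃}
… ∩ ⟦whom e₁₃ knew⟧ = {e₁, e₂, e₄, e₉, e₁₁, e₁₂, e₁₃} ∩ {e₁, e₃, e₆, e₇, e₈, e₉, e₁₁, e₁₂, e₁₃} = {e₁, e₉, e₁₁, e₁₂, e₁₃}
… ∩ ⟦left of e₆⟧ = {e₁, e₉, e₁₁, e₁₂, e₁₃} ∩ {e₁, e₆, e₇, e₉, e₁₀} = {e₁, e₉}
⟦doctor behind e₂ whom e₁₃ knew left of e₆⟧ = {e₁, e₉}, so the cardinality is 2.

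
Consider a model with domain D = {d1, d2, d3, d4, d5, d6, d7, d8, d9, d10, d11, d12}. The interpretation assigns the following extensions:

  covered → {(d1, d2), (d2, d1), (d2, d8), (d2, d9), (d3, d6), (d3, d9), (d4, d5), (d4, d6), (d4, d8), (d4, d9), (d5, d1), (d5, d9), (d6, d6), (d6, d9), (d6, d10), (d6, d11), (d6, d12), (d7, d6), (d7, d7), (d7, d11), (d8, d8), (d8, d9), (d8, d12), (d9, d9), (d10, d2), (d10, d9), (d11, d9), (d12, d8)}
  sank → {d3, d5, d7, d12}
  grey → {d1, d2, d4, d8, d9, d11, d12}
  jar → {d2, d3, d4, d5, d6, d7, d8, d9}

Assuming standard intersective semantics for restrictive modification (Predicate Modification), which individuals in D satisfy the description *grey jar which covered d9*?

{d2, d4, d8, d9}

⟦which covered d9⟧ = {x : ⟨x, d9⟩ ∈ ⟦covered⟧} = {d2, d3, d4, d5, d6, d8, d9, d10, d11}
⟦jar⟧ = {d2, d3, d4, d5, d6, d7, d8, d9}
… ∩ ⟦which covered d9⟧ = {d2, d3, d4, d5, d6, d7, d8, d9} ∩ {d2, d3, d4, d5, d6, d8, d9, d10, d11} = {d2, d3, d4, d5, d6, d8, d9}
… ∩ ⟦grey⟧ = {d2, d3, d4, d5, d6, d8, d9} ∩ {d1, d2, d4, d8, d9, d11, d12} = {d2, d4, d8, d9}
So ⟦grey jar which covered d9⟧ = {d2, d4, d8, d9}.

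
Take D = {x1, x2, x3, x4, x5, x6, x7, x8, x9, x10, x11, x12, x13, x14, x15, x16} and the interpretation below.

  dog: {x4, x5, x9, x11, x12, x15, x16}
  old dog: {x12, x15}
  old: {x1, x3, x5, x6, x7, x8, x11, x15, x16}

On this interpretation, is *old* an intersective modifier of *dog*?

⟦old⟧ ∩ ⟦dog⟧ = {x1, x3, x5, x6, x7, x8, x11, x15, x16} ∩ {x4, x5, x9, x11, x12, x15, x16} = {x5, x11, x15, x16}
Observed ⟦old dog⟧ = {x12, x15}.
These differ, so the modifier is not intersective in this model.

no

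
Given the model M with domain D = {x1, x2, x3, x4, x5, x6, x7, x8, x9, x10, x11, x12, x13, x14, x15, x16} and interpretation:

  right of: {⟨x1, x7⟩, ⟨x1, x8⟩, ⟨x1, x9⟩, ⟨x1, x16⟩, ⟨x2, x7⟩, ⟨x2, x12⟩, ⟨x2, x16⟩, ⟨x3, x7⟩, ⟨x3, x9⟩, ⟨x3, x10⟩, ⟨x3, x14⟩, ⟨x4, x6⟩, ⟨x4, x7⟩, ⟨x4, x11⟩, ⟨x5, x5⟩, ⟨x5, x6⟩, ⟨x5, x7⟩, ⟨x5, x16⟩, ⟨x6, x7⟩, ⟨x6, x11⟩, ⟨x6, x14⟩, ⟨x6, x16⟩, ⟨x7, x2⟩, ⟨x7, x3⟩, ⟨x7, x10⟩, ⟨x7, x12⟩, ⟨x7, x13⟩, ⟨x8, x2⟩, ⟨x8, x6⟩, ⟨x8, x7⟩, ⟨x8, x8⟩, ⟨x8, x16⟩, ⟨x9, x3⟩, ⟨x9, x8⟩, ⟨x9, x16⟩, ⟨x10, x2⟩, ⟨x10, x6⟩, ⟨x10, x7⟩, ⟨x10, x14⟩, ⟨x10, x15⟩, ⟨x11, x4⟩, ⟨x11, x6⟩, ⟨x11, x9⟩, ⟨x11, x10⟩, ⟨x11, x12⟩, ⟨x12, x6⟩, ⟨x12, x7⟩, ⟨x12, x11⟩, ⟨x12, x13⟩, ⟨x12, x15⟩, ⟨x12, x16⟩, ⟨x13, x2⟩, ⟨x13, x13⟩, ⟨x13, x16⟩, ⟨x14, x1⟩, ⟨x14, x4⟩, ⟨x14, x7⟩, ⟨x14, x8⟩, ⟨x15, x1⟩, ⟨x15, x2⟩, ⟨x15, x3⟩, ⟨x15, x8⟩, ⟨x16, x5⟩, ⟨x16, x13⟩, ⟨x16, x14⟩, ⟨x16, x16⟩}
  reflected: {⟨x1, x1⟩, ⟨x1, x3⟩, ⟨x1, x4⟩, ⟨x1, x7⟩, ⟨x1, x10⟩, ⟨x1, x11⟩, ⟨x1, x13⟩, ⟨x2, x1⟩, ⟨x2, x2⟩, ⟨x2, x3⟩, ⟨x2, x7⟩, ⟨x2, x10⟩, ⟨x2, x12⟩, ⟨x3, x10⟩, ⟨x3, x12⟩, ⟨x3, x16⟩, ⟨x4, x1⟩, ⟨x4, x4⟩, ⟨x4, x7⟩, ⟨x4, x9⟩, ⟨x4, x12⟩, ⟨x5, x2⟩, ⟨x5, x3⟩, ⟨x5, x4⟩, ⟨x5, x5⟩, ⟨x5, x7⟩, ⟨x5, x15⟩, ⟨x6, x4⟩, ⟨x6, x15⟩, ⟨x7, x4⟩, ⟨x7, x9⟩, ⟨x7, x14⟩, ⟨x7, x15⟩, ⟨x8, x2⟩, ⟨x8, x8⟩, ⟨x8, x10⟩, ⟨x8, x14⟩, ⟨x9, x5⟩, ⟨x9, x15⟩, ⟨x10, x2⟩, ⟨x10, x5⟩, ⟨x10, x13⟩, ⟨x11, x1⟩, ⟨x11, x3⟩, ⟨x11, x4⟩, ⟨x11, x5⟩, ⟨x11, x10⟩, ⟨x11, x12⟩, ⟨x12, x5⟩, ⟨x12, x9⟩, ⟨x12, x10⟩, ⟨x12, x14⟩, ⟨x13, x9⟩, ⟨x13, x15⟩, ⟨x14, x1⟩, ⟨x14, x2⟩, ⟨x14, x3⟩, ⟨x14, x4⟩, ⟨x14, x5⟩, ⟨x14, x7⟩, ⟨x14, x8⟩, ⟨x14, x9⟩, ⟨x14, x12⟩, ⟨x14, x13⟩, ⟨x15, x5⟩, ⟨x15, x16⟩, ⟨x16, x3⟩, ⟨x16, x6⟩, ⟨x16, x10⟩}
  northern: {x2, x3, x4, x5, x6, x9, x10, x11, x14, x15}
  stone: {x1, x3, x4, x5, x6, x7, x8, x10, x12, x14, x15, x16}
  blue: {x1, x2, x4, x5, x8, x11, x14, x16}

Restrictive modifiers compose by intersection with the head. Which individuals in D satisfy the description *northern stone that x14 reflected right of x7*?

⟦that x14 reflected⟧ = {x : ⟨x14, x⟩ ∈ ⟦reflected⟧} = {x1, x2, x3, x4, x5, x7, x8, x9, x12, x13}
⟦right of x7⟧ = {x : ⟨x, x7⟩ ∈ ⟦right of⟧} = {x1, x2, x3, x4, x5, x6, x8, x10, x12, x14}
⟦stone⟧ = {x1, x3, x4, x5, x6, x7, x8, x10, x12, x14, x15, x16}
… ∩ ⟦that x14 reflected⟧ = {x1, x3, x4, x5, x6, x7, x8, x10, x12, x14, x15, x16} ∩ {x1, x2, x3, x4, x5, x7, x8, x9, x12, x13} = {x1, x3, x4, x5, x7, x8, x12}
… ∩ ⟦right of x7⟧ = {x1, x3, x4, x5, x7, x8, x12} ∩ {x1, x2, x3, x4, x5, x6, x8, x10, x12, x14} = {x1, x3, x4, x5, x8, x12}
… ∩ ⟦northern⟧ = {x1, x3, x4, x5, x8, x12} ∩ {x2, x3, x4, x5, x6, x9, x10, x11, x14, x15} = {x3, x4, x5}
So ⟦northern stone that x14 reflected right of x7⟧ = {x3, x4, x5}.

{x3, x4, x5}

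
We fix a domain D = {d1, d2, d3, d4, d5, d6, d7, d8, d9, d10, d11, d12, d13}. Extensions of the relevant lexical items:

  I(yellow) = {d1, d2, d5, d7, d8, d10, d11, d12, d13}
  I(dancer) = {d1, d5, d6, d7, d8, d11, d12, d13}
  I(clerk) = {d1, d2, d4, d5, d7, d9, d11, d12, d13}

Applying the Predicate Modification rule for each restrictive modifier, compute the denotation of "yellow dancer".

⟦dancer⟧ = {d1, d5, d6, d7, d8, d11, d12, d13}
… ∩ ⟦yellow⟧ = {d1, d5, d6, d7, d8, d11, d12, d13} ∩ {d1, d2, d5, d7, d8, d10, d11, d12, d13} = {d1, d5, d7, d8, d11, d12, d13}
So ⟦yellow dancer⟧ = {d1, d5, d7, d8, d11, d12, d13}.

{d1, d5, d7, d8, d11, d12, d13}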